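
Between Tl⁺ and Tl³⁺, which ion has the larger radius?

Tl⁺

Both ions have Z = 81 protons, but Tl³⁺ has lost more electrons, so its remaining electrons feel a larger effective nuclear charge per electron and are pulled in more tightly.
Higher positive charge → smaller ion, so Tl⁺ > Tl³⁺.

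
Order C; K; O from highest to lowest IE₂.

After 1 electron has been removed, what remains? C⁺ still has 3 valence electrons; K⁺ is the bare [Ar] core; O⁺ still has 5 valence electrons.
Usually core removal costs more than valence removal, but here the competition is close: a tightly held n=2 valence electron can cost more to remove than an n=3 core electron, so the actual values have to decide it.
Valence configurations: C⁺ [He]2s²2p¹, O⁺ [He]2s²2p³.
The numbers (kJ/mol): C 2353, K 3052, O 3388.
Hence IE_2: C < K < O.

O > K > C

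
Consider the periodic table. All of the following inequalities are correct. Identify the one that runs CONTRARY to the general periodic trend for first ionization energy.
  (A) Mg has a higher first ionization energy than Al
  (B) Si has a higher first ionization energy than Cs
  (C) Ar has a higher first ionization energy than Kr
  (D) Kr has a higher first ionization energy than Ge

(A)

The general trend: first ionization energy increases across a period and decreases down a group.
(A) Mg (period 3, group 2) vs Al (period 3, group 13): the stated order contradicts the simple trend.
(B) Si (period 3, group 14) vs Cs (period 6, group 1): the stated order agrees with the simple trend.
(C) Ar (period 3, group 18) vs Kr (period 4, group 18): the stated order agrees with the simple trend.
(D) Kr (period 4, group 18) vs Ge (period 4, group 14): the stated order agrees with the simple trend.
The exception is (A): Al's single 3p electron is easier to remove than one from Mg's filled 3s².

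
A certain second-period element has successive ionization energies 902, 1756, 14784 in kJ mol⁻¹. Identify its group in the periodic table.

Look for the largest jump between consecutive ionization energies: IE3/IE2 ≈ 8.4, far larger than any earlier ratio.
That jump marks the point where a core electron is being removed. So the atom has 2 valence electrons.
A main-group element with 2 valence electrons is in group 2.

Group 2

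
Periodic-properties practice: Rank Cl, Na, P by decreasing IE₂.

IE_2 is the cost of taking one more electron from the +1 cation: Cl⁺ still has 6 valence electrons; Na⁺ is the bare [Ne] core; P⁺ still has 4 valence electrons.
Core electrons are held far more tightly than valence electrons, so Na tops the IE_2 order.
Valence configurations: Cl⁺ [Ne]3s²3p⁴, P⁺ [Ne]3s²3p².
Approximate IE_2 values (kJ/mol): Cl 2298, Na 4562, P 1907.
Hence IE_2: P < Cl < Na.

Na > Cl > P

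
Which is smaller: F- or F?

Forming F- adds 1 electron to F. More electron–electron repulsion in the same shell, with unchanged nuclear charge, lets the cloud expand.
An anion is larger than its parent atom: F- > F.

F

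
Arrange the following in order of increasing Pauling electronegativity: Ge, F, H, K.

K < Ge < H < F

H is in period 1, group 1; F is in period 2, group 17; K is in period 4, group 1; Ge is in period 4, group 14.
Atoms toward the upper right of the periodic table pull bonding electrons most strongly.
Here both period and group differ, so the two effects have to be weighed against each other.
Ge > K: Ge lies to the right of K in period 4, so the across-period effect alone puts Ge higher.
H > Ge: period and group pull opposite ways; the down-group shift dominates (2.20 vs 2.01).
F > H: the two effects oppose for this pair; the across-period effect wins (3.98 vs 2.20).
For reference (Pauling): H 2.20, F 3.98, K 0.82, Ge 2.01.
So from lowest to highest: K < Ge < H < F.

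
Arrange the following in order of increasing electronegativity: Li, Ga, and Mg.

Li is in period 2, group 1; Mg is in period 3, group 2; Ga is in period 4, group 13.
Electronegativity increases across a period and decreases down a group, tracking effective nuclear charge and atomic size.
These sit on a diagonal, where the across-period and down-group effects partly cancel.
Mg > Li: period and group pull opposite ways; the across-period shift dominates (1.31 vs 0.98).
Ga > Mg: the two effects oppose for this pair; the across-period effect wins (1.81 vs 1.31).
Tabulated electronegativity (Pauling): Li 0.98, Mg 1.31, Ga 1.81.
So from lowest to highest: Li < Mg < Ga.

Li, Mg, Ga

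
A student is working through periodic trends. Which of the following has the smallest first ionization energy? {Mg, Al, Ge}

Al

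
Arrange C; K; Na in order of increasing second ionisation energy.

C, K, Na

The second ionization energy removes an electron from the +1 ion. For each element: C⁺ still has 3 valence electrons; K⁺ is the bare [Ar] core; Na⁺ is the bare [Ne] core.
Pulling an electron out of a noble-gas core costs far more than removing a remaining valence electron, so K and Na sit at the high end of IE_2.
Tabulated IE_2 (kJ/mol): C 2353, K 3052, Na 4562.
Hence IE_2: C < K < Na.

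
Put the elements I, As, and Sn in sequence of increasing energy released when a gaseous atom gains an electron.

As is in period 4, group 15; Sn is in period 5, group 14; I is in period 5, group 17.
Atoms with high Z_eff and room in the valence shell (especially the halogens) have the most exothermic electron affinities.
These span different periods and groups, so the two trends combine.
Sn > As: this pair runs against the simple trend — see the exception note.
I > Sn: I lies to the right of Sn in period 5, so the across-period effect alone puts I higher.
Note the exception: Sn has a higher electron affinity than As, contrary to the simple trend — adding an electron to As's half-filled np³ subshell costs electron-pairing energy.
For reference (kJ/mol): As 78, Sn 107, I 295.
So from lowest to highest: As < Sn < I.

As < Sn < I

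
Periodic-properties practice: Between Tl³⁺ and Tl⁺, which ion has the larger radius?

Tl⁺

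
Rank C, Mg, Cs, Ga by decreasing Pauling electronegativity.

C > Ga > Mg > Cs

C is in period 2, group 14; Mg is in period 3, group 2; Ga is in period 4, group 13; Cs is in period 6, group 1.
Smaller atoms with higher effective nuclear charge are more electronegative.
Here both period and group differ, so the two effects have to be weighed against each other.
Mg > Cs: both effects reinforce here, so Mg is clearly the higher of the two.
Ga > Mg: the two effects oppose for this pair; the across-period effect wins (1.81 vs 1.31).
C > Ga: relative to Ga, both the across-period and down-group shifts push C's electronegativity up.
Approximate values (Pauling): C 2.55, Mg 1.31, Ga 1.81, Cs 0.79.
So from highest to lowest: C > Ga > Mg > Cs.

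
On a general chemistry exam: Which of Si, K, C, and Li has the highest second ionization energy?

After 1 electron has been removed, what remains? Si⁺ still has 3 valence electrons; K⁺ is the bare [Ar] core; C⁺ still has 3 valence electrons; Li⁺ is the bare [He] core.
Core electrons are held far more tightly than valence electrons, so K and Li top the IE_2 order.
Valence configurations: Si⁺ [Ne]3s²3p¹, C⁺ [He]2s²2p¹.
Approximate IE_2 values (kJ/mol): Si 1577, K 3052, C 2353, Li 7298.
Putting it together, IE_2: Si < C < K < Li.

Li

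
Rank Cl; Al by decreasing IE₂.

Cl, Al

The second ionization energy removes an electron from the +1 ion. For each element: Cl⁺ still has 6 valence electrons; Al⁺ still has 2 valence electrons.
All are still removing valence electrons, so compare the +1 ions as you would atoms: IE_2 generally rises across a period (higher Z_eff) and falls down a group (larger shell), subject to the usual subshell exceptions.
Valence configurations: Cl⁺ [Ne]3s²3p⁴, Al⁺ [Ne]3s².
Approximate IE_2 values (kJ/mol): Cl 2298, Al 1817.
Hence IE_2: Al < Cl.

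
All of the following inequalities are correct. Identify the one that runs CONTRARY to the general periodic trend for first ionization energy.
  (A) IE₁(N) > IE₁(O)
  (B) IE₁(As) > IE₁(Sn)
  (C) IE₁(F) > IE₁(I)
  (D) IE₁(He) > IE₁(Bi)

The general trend: first ionization energy increases across a period and decreases down a group.
(A) N (period 2, group 15) vs O (period 2, group 16): the stated order contradicts the simple trend.
(B) As (period 4, group 15) vs Sn (period 5, group 14): the stated order agrees with the simple trend.
(C) F (period 2, group 17) vs I (period 5, group 17): the stated order agrees with the simple trend.
(D) He (period 1, group 18) vs Bi (period 6, group 15): the stated order agrees with the simple trend.
The exception is (A): pairing an electron in O's 2p⁴ costs repulsion energy, so O ionizes more easily than half-filled N (2p³).

(A)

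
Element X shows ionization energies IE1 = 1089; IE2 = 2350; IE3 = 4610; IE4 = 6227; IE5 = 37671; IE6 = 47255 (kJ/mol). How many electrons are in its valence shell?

4

Look for the largest jump between consecutive ionization energies: IE5/IE4 ≈ 6.0, far larger than any earlier ratio.
That jump marks the point where a core electron is being removed. So the atom has 4 valence electrons.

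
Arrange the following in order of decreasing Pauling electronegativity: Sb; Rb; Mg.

Sb > Mg > Rb

Mg is in period 3, group 2; Rb is in period 5, group 1; Sb is in period 5, group 15.
Electronegativity increases across a period and decreases down a group, tracking effective nuclear charge and atomic size.
These span different periods and groups, so the two trends combine.
Mg > Rb: both effects reinforce here, so Mg is clearly the higher of the two.
Sb > Mg: the two effects oppose for this pair; the across-period effect wins (2.05 vs 1.31).
Tabulated electronegativity (Pauling): Mg 1.31, Rb 0.82, Sb 2.05.
So from highest to lowest: Sb > Mg > Rb.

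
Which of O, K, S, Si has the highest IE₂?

O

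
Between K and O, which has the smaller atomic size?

O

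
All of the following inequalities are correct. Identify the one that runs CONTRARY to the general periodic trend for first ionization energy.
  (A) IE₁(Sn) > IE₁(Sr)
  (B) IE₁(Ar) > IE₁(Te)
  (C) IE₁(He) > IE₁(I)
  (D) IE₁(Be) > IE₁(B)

(D)

The general trend: first ionization energy increases across a period and decreases down a group.
(A) Sn (period 5, group 14) vs Sr (period 5, group 2): the stated order agrees with the simple trend.
(B) Ar (period 3, group 18) vs Te (period 5, group 16): the stated order agrees with the simple trend.
(C) He (period 1, group 18) vs I (period 5, group 17): the stated order agrees with the simple trend.
(D) Be (period 2, group 2) vs B (period 2, group 13): the stated order contradicts the simple trend.
The exception is (D): removing B's lone 2p electron is easier than breaking Be's filled 2s².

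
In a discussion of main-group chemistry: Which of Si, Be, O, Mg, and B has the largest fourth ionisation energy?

After 3 electrons have been removed, what remains? Si³⁺ still has 1 valence electron; Be³⁺ is already 1 electron into the core; O³⁺ still has 3 valence electrons; Mg³⁺ is already 1 electron into the core; B³⁺ is the bare [He] core.
Breaking into a closed-shell core is much more expensive than removing a leftover valence electron — Mg, Be and B have the largest IE_4 here.
Valence configurations: Si³⁺ [Ne]3s¹, O³⁺ [He]2s²2p¹.
Tabulated IE_4 (kJ/mol): Si 4356, Be 21007, O 7469, Mg 10543, B 25026.
Overall IE_4 order: Si < O < Mg < Be < B.

B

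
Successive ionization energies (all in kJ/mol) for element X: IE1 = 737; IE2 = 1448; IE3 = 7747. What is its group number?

Look for the largest jump between consecutive ionization energies: IE3/IE2 ≈ 5.4, far larger than any earlier ratio.
That jump marks the point where a core electron is being removed. So the atom has 2 valence electrons.
A main-group element with 2 valence electrons is in group 2.

Group 2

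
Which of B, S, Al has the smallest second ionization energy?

Al

The second ionization energy removes an electron from the +1 ion. For each element: B⁺ still has 2 valence electrons; S⁺ still has 5 valence electrons; Al⁺ still has 2 valence electrons.
All are still removing valence electrons, so compare the +1 ions as you would atoms: IE_2 generally rises across a period (higher Z_eff) and falls down a group (larger shell), subject to the usual subshell exceptions.
Valence configurations: B⁺ [He]2s², S⁺ [Ne]3s²3p³, Al⁺ [Ne]3s².
The numbers (kJ/mol): B 2427, S 2252, Al 1817.
Overall IE_2 order: Al < S < B.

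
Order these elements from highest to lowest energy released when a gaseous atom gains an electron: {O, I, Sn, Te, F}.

EA tends to increase across a period and decrease down a group, though the pattern is less regular than for IE or radius.
These span different periods and groups, so the two trends combine.
O > Sn: relative to Sn, both the across-period and down-group shifts push O's electron affinity up.
Te > O: this pair runs against the simple trend — see the exception note.
I > Te: both are in period 5; the period trend gives I the larger value.
F > I: they share group 17; the group trend gives F the larger value.
Note the exception: Te has a higher electron affinity than O, contrary to the simple trend — O's compact 2p subshell gives strong electron–electron repulsion on the added electron.
Tabulated electron affinity (kJ/mol): O 141, F 328, Sn 107, Te 190, I 295.
So from highest to lowest: F > I > Te > O > Sn.

F > I > Te > O > Sn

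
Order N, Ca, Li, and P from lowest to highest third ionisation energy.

P, N, Ca, Li

IE_3 is the cost of taking one more electron from the +2 cation: N²⁺ still has 3 valence electrons; Ca²⁺ is the bare [Ar] core; Li²⁺ is already 1 electron into the core; P²⁺ still has 3 valence electrons.
Core electrons are held far more tightly than valence electrons, so Ca and Li top the IE_3 order.
Valence configurations: N²⁺ [He]2s²2p¹, P²⁺ [Ne]3s²3p¹.
Approximate IE_3 values (kJ/mol): N 4578, Ca 4912, Li 11815, P 2914.
Overall IE_3 order: P < N < Ca < Li.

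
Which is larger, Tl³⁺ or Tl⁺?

Tl⁺

Both ions have Z = 81 protons, but Tl³⁺ has lost more electrons, so its remaining electrons feel a larger effective nuclear charge per electron and are pulled in more tightly.
Higher positive charge → smaller ion, so Tl⁺ > Tl³⁺.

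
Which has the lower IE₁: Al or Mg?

Mg is in period 3, group 2; Al is in period 3, group 13.
Across a period the outer electron is held more tightly (higher IE₁); down a group it sits in a higher shell, more shielded, and comes off more easily.
All lie in period 3; the across-period trend (first ionization energy increases left to right) applies, with the exception below.
Note the exception: Mg has a higher first ionization energy than Al, contrary to the simple trend — Al's single 3p electron is easier to remove than one from Mg's filled 3s².
Approximate values (kJ/mol): Mg 738, Al 578.
So Al has the lower IE₁ (Al < Mg).

Al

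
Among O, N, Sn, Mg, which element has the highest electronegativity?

N is in period 2, group 15; O is in period 2, group 16; Mg is in period 3, group 2; Sn is in period 5, group 14.
Atoms toward the upper right of the periodic table pull bonding electrons most strongly.
These span different periods and groups, so the two trends combine.
Sn > Mg: the two effects oppose for this pair; the across-period effect wins (1.96 vs 1.31).
N > Sn: both effects reinforce here, so N is clearly the higher of the two.
O > N: both are in period 2; the period trend gives O the larger value.
Tabulated electronegativity (Pauling): N 3.04, O 3.44, Mg 1.31, Sn 1.96.
The highest electronegativity among these belongs to O.

O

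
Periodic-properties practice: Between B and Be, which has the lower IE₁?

B

Be is in period 2, group 2; B is in period 2, group 13.
Removing the outermost electron gets harder across a period and easier down a group.
All lie in period 2; the across-period trend (first ionization energy increases left to right) applies, with the exception below.
Note the exception: Be has a higher first ionization energy than B, contrary to the simple trend — removing B's lone 2p electron is easier than breaking Be's filled 2s².
Approximate values (kJ/mol): Be 900, B 801.
So B has the lower IE₁ (B < Be).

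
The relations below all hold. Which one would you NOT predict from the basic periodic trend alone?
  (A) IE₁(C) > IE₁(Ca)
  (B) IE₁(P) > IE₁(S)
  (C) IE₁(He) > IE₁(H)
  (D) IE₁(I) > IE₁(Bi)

The general trend: first ionization energy increases across a period and decreases down a group.
(A) C (period 2, group 14) vs Ca (period 4, group 2): the stated order agrees with the simple trend.
(B) P (period 3, group 15) vs S (period 3, group 16): the stated order contradicts the simple trend.
(C) He (period 1, group 18) vs H (period 1, group 1): the stated order agrees with the simple trend.
(D) I (period 5, group 17) vs Bi (period 6, group 15): the stated order agrees with the simple trend.
The exception is (B): S (3p⁴) ionizes more easily than half-filled P (3p³) because the paired 3p electron in S is pushed out by e⁻–e⁻ repulsion.

(B)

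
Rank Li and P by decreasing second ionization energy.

Li > P

The second ionization energy removes an electron from the +1 ion. For each element: Li⁺ is the bare [He] core; P⁺ still has 4 valence electrons.
Pulling an electron out of a noble-gas core costs far more than removing a remaining valence electron, so Li sits at the high end of IE_2.
Approximate IE_2 values (kJ/mol): Li 7298, P 1907.
So the second ionization energies run P < Li.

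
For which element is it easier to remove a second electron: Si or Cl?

IE_2 is the cost of taking one more electron from the +1 cation: Si⁺ still has 3 valence electrons; Cl⁺ still has 6 valence electrons.
All are still removing valence electrons, so compare the +1 ions as you would atoms: IE_2 generally rises across a period (higher Z_eff) and falls down a group (larger shell), subject to the usual subshell exceptions.
Valence configurations: Si⁺ [Ne]3s²3p¹, Cl⁺ [Ne]3s²3p⁴.
The numbers (kJ/mol): Si 1577, Cl 2298.
Putting it together, IE_2: Si < Cl.

Si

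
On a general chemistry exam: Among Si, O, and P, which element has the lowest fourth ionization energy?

The fourth ionization energy removes an electron from the +3 ion. For each element: Si³⁺ still has 1 valence electron; O³⁺ still has 3 valence electrons; P³⁺ still has 2 valence electrons.
All are still removing valence electrons, so compare the +3 ions as you would atoms: IE_4 generally rises across a period (higher Z_eff) and falls down a group (larger shell), subject to the usual subshell exceptions.
Valence configurations: Si³⁺ [Ne]3s¹, O³⁺ [He]2s²2p¹, P³⁺ [Ne]3s².
The numbers (kJ/mol): Si 4356, O 7469, P 4964.
Hence IE_4: Si < P < O.

Si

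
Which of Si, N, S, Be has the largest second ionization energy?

N

Consider each +1 ion: Si⁺ still has 3 valence electrons; N⁺ still has 4 valence electrons; S⁺ still has 5 valence electrons; Be⁺ still has 1 valence electron.
All are still removing valence electrons, so compare the +1 ions as you would atoms: IE_2 generally rises across a period (higher Z_eff) and falls down a group (larger shell), subject to the usual subshell exceptions.
Valence configurations: Si⁺ [Ne]3s²3p¹, N⁺ [He]2s²2p², S⁺ [Ne]3s²3p³, Be⁺ [He]2s¹.
Approximate IE_2 values (kJ/mol): Si 1577, N 2856, S 2252, Be 1757.
So the second ionization energies run Si < Be < S < N.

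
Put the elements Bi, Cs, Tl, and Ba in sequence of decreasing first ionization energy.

Bi > Tl > Ba > Cs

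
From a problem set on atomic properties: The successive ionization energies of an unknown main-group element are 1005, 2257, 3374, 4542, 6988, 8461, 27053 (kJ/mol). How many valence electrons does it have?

6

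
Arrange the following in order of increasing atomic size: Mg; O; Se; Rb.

O, Se, Mg, Rb

O is in period 2, group 16; Mg is in period 3, group 2; Se is in period 4, group 16; Rb is in period 5, group 1.
Across a period the added protons contract the valence shell; down a group each new principal shell makes the atom larger.
Neither a single period nor a single group — weigh both effects.
Se > O: Se sits below O in group 16, so the down-group effect alone puts Se larger.
Mg > Se: the two effects oppose for this pair; the across-period effect wins (139 vs 116 pm).
Rb > Mg: both effects reinforce here, so Rb is clearly the larger of the two.
For reference (pm): O 63, Mg 139, Se 116, Rb 210.
So from smallest to largest: O < Se < Mg < Rb.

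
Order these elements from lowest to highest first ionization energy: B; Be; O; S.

Removing the outermost electron gets harder across a period and easier down a group.
These span different periods and groups, so the two trends combine.
Be > B: this pair runs against the simple trend — see the exception note.
S > Be: period and group pull opposite ways; the across-period shift dominates (1000 vs 900 kJ/mol).
O > S: O sits above S in group 16, so the down-group effect alone puts O higher.
Note the exception: Be has a higher first ionization energy than B, contrary to the simple trend — removing B's lone 2p electron is easier than breaking Be's filled 2s².
For reference (kJ/mol): Be 900, B 801, O 1314, S 1000.
So from lowest to highest: B < Be < S < O.

B < Be < S < O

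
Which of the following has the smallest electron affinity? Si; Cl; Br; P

P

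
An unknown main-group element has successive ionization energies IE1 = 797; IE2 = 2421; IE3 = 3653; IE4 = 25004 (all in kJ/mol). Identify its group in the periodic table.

Group 13

Look for the largest jump between consecutive ionization energies: IE4/IE3 ≈ 6.8, far larger than any earlier ratio.
That jump marks the point where a core electron is being removed. So the atom has 3 valence electrons.
A main-group element with 3 valence electrons is in group 13.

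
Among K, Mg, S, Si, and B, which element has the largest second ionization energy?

K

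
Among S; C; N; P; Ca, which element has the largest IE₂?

N

IE_2 is the cost of taking one more electron from the +1 cation: S⁺ still has 5 valence electrons; C⁺ still has 3 valence electrons; N⁺ still has 4 valence electrons; P⁺ still has 4 valence electrons; Ca⁺ still has 1 valence electron.
All are still removing valence electrons, so compare the +1 ions as you would atoms: IE_2 generally rises across a period (higher Z_eff) and falls down a group (larger shell), subject to the usual subshell exceptions.
Valence configurations: S⁺ [Ne]3s²3p³, C⁺ [He]2s²2p¹, N⁺ [He]2s²2p², P⁺ [Ne]3s²3p², Ca⁺ [Ar]4s¹.
The numbers (kJ/mol): S 2252, C 2353, N 2856, P 1907, Ca 1145.
Putting it together, IE_2: Ca < P < S < C < N.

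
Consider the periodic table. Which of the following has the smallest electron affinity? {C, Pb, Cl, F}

C is in period 2, group 14; F is in period 2, group 17; Cl is in period 3, group 17; Pb is in period 6, group 14.
Adding an electron releases more energy for atoms nearer the top right (short of the noble gases).
Here both period and group differ, so the two effects have to be weighed against each other.
C > Pb: C sits above Pb in group 14, so the down-group effect alone puts C higher.
F > C: F lies to the right of C in period 2, so the across-period effect alone puts F higher.
Cl > F: this pair runs against the simple trend — see the exception note.
Note the exception: Cl has a higher electron affinity than F, contrary to the simple trend — F's small 2p subshell makes the incoming electron feel strong e⁻–e⁻ repulsion, so Cl actually releases more energy on gaining an electron.
Tabulated electron affinity (kJ/mol): C 122, F 328, Cl 349, Pb 35.
The smallest electron affinity among these belongs to Pb.

Pb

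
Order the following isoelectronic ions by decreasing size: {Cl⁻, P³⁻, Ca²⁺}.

All of these have 18 electrons, so size is governed by nuclear charge alone: the more protons, the stronger the pull on the same electron cloud, and the smaller the ion.
Nuclear charges: Ca²⁺ (Z=20), Cl⁻ (Z=17), P³⁻ (Z=15).
Largest to smallest: P³⁻ > Cl⁻ > Ca²⁺.

P³⁻, Cl⁻, Ca²⁺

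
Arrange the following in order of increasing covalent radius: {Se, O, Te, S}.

O < S < Se < Te

O is in period 2, group 16; S is in period 3, group 16; Se is in period 4, group 16; Te is in period 5, group 16.
Across a period the added protons contract the valence shell; down a group each new principal shell makes the atom larger.
All are in group 16, so atomic radius increases down the group.
So from smallest to largest: O < S < Se < Te.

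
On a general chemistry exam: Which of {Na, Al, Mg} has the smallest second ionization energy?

Mg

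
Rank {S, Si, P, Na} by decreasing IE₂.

The second ionization energy removes an electron from the +1 ion. For each element: S⁺ still has 5 valence electrons; Si⁺ still has 3 valence electrons; P⁺ still has 4 valence electrons; Na⁺ is the bare [Ne] core.
Breaking into a closed-shell core is much more expensive than removing a leftover valence electron — Na has the largest IE_2 here.
Valence configurations: S⁺ [Ne]3s²3p³, Si⁺ [Ne]3s²3p¹, P⁺ [Ne]3s²3p².
Approximate IE_2 values (kJ/mol): S 2252, Si 1577, P 1907, Na 4562.
Overall IE_2 order: Si < P < S < Na.

Na > S > P > Si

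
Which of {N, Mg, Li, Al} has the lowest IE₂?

Mg

Consider each +1 ion: N⁺ still has 4 valence electrons; Mg⁺ still has 1 valence electron; Li⁺ is the bare [He] core; Al⁺ still has 2 valence electrons.
Core electrons are held far more tightly than valence electrons, so Li tops the IE_2 order.
Valence configurations: N⁺ [He]2s²2p², Mg⁺ [Ne]3s¹, Al⁺ [Ne]3s².
Approximate IE_2 values (kJ/mol): N 2856, Mg 1451, Li 7298, Al 1817.
Putting it together, IE_2: Mg < Al < N < Li.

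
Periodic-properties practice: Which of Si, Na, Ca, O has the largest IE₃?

The third ionization energy removes an electron from the +2 ion. For each element: Si²⁺ still has 2 valence electrons; Na²⁺ is already 1 electron into the core; Ca²⁺ is the bare [Ar] core; O²⁺ still has 4 valence electrons.
Usually core removal costs more than valence removal, but here the competition is close: a tightly held n=2 valence electron can cost more to remove than an n=3 core electron, so the actual values have to decide it.
Valence configurations: Si²⁺ [Ne]3s², O²⁺ [He]2s²2p².
The numbers (kJ/mol): Si 3232, Na 6910, Ca 4912, O 5300.
Putting it together, IE_3: Si < Ca < O < Na.

Na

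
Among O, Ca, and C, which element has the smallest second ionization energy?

IE_2 is the cost of taking one more electron from the +1 cation: O⁺ still has 5 valence electrons; Ca⁺ still has 1 valence electron; C⁺ still has 3 valence electrons.
All are still removing valence electrons, so compare the +1 ions as you would atoms: IE_2 generally rises across a period (higher Z_eff) and falls down a group (larger shell), subject to the usual subshell exceptions.
Valence configurations: O⁺ [He]2s²2p³, Ca⁺ [Ar]4s¹, C⁺ [He]2s²2p¹.
The numbers (kJ/mol): O 3388, Ca 1145, C 2353.
So the second ionization energies run Ca < C < O.

Ca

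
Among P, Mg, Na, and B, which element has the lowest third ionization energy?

P

Consider each +2 ion: P²⁺ still has 3 valence electrons; Mg²⁺ is the bare [Ne] core; Na²⁺ is already 1 electron into the core; B²⁺ still has 1 valence electron.
Breaking into a closed-shell core is much more expensive than removing a leftover valence electron — Na and Mg have the largest IE_3 here.
Valence configurations: P²⁺ [Ne]3s²3p¹, B²⁺ [He]2s¹.
The numbers (kJ/mol): P 2914, Mg 7733, Na 6910, B 3660.
Putting it together, IE_3: P < B < Na < Mg.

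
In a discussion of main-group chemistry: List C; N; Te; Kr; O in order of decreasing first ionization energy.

N > Kr > O > C > Te

C is in period 2, group 14; N is in period 2, group 15; O is in period 2, group 16; Kr is in period 4, group 18; Te is in period 5, group 16.
IE₁ increases left→right with effective nuclear charge and decreases top→bottom as the valence shell moves farther out.
Here both period and group differ, so the two effects have to be weighed against each other.
C > Te: the two effects oppose for this pair; the down-group effect wins (1086 vs 869 kJ/mol).
O > C: both are in period 2; the period trend gives O the larger value.
Kr > O: the two effects oppose for this pair; the across-period effect wins (1351 vs 1314 kJ/mol).
N > Kr: the two effects oppose for this pair; the down-group effect wins (1402 vs 1351 kJ/mol).
Note the exception: N has a higher first ionization energy than O, contrary to the simple trend — pairing an electron in O's 2p⁴ costs repulsion energy, so O ionizes more easily than half-filled N (2p³).
For reference (kJ/mol): C 1086, N 1402, O 1314, Kr 1351, Te 869.
So from highest to lowest: N > Kr > O > C > Te.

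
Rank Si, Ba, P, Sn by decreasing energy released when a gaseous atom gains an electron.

Si, Sn, P, Ba

Si is in period 3, group 14; P is in period 3, group 15; Sn is in period 5, group 14; Ba is in period 6, group 2.
Atoms with high Z_eff and room in the valence shell (especially the halogens) have the most exothermic electron affinities.
These span different periods and groups, so the two trends combine.
P > Ba: both effects reinforce here, so P is clearly the higher of the two.
Sn > P: this pair runs against the simple trend — see the exception note.
Si > Sn: they share group 14; the group trend gives Si the larger value.
Note the exception: Sn has a higher electron affinity than P, contrary to the simple trend — adding an electron to P's half-filled np³ subshell costs electron-pairing energy.
Note the exception: Si has a higher electron affinity than P, contrary to the simple trend — adding an electron to P's half-filled 3p³ is unfavourable, so Si (3p²) has the more exothermic EA.
Tabulated electron affinity (kJ/mol): Si 134, P 72, Sn 107, Ba 14.
So from highest to lowest: Si > Sn > P > Ba.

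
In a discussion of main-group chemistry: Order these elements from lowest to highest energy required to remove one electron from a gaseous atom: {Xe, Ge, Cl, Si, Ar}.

Si is in period 3, group 14; Cl is in period 3, group 17; Ar is in period 3, group 18; Ge is in period 4, group 14; Xe is in period 5, group 18.
Across a period the outer electron is held more tightly (higher IE₁); down a group it sits in a higher shell, more shielded, and comes off more easily.
These span different periods and groups, so the two trends combine.
Si > Ge: Si sits above Ge in group 14, so the down-group effect alone puts Si higher.
Xe > Si: the two effects oppose for this pair; the across-period effect wins (1170 vs 786 kJ/mol).
Cl > Xe: period and group pull opposite ways; the down-group shift dominates (1251 vs 1170 kJ/mol).
Ar > Cl: both are in period 3; the period trend gives Ar the larger value.
Approximate values (kJ/mol): Si 786, Cl 1251, Ar 1521, Ge 762, Xe 1170.
So from lowest to highest: Ge < Si < Xe < Cl < Ar.

Ge, Si, Xe, Cl, Ar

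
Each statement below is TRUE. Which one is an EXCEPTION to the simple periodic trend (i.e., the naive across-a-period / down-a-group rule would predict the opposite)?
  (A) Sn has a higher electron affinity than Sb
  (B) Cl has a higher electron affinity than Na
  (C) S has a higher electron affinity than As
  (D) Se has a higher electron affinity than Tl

(A)

The general trend: electron affinity increases across a period and decreases down a group.
(A) Sn (period 5, group 14) vs Sb (period 5, group 15): the stated order contradicts the simple trend.
(B) Cl (period 3, group 17) vs Na (period 3, group 1): the stated order agrees with the simple trend.
(C) S (period 3, group 16) vs As (period 4, group 15): the stated order agrees with the simple trend.
(D) Se (period 4, group 16) vs Tl (period 6, group 13): the stated order agrees with the simple trend.
The exception is (A): adding an electron to Sb's half-filled 5p³ is unfavourable, so Sn has the more exothermic EA.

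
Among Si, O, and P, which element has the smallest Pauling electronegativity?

Si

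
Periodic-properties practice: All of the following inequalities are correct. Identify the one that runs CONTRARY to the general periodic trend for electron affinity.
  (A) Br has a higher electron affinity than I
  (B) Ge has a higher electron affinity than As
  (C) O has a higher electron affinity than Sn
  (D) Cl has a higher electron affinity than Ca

(B)

The general trend: electron affinity increases across a period and decreases down a group.
(A) Br (period 4, group 17) vs I (period 5, group 17): the stated order agrees with the simple trend.
(B) Ge (period 4, group 14) vs As (period 4, group 15): the stated order contradicts the simple trend.
(C) O (period 2, group 16) vs Sn (period 5, group 14): the stated order agrees with the simple trend.
(D) Cl (period 3, group 17) vs Ca (period 4, group 2): the stated order agrees with the simple trend.
The exception is (B): adding an electron to As's half-filled 4p³ is unfavourable, so Ge (4p²) has the more exothermic EA.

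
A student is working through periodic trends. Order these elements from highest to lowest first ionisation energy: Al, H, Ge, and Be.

H > Be > Ge > Al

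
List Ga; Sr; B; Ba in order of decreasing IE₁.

Across a period the outer electron is held more tightly (higher IE₁); down a group it sits in a higher shell, more shielded, and comes off more easily.
Neither a single period nor a single group — weigh both effects.
Sr > Ba: they share group 2; the group trend gives Sr the larger value.
Ga > Sr: relative to Sr, both the across-period and down-group shifts push Ga's first ionization energy up.
B > Ga: they share group 13; the group trend gives B the larger value.
For reference (kJ/mol): B 801, Ga 579, Sr 550, Ba 503.
So from highest to lowest: B > Ga > Sr > Ba.

B > Ga > Sr > Ba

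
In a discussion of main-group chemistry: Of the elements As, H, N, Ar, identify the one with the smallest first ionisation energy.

As

H is in period 1, group 1; N is in period 2, group 15; Ar is in period 3, group 18; As is in period 4, group 15.
Across a period the outer electron is held more tightly (higher IE₁); down a group it sits in a higher shell, more shielded, and comes off more easily.
These span different periods and groups, so the two trends combine.
H > As: period and group pull opposite ways; the down-group shift dominates (1312 vs 947 kJ/mol).
N > H: the two effects oppose for this pair; the across-period effect wins (1402 vs 1312 kJ/mol).
Ar > N: period and group pull opposite ways; the across-period shift dominates (1521 vs 1402 kJ/mol).
For reference (kJ/mol): H 1312, N 1402, Ar 1521, As 947.
The smallest first ionisation energy among these belongs to As.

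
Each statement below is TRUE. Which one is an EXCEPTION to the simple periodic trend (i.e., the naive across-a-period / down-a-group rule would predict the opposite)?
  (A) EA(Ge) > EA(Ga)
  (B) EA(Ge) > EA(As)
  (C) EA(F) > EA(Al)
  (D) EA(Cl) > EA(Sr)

The general trend: electron affinity increases across a period and decreases down a group.
(A) Ge (period 4, group 14) vs Ga (period 4, group 13): the stated order agrees with the simple trend.
(B) Ge (period 4, group 14) vs As (period 4, group 15): the stated order contradicts the simple trend.
(C) F (period 2, group 17) vs Al (period 3, group 13): the stated order agrees with the simple trend.
(D) Cl (period 3, group 17) vs Sr (period 5, group 2): the stated order agrees with the simple trend.
The exception is (B): adding an electron to As's half-filled 4p³ is unfavourable, so Ge (4p²) has the more exothermic EA.

(B)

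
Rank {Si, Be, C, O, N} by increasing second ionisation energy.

The second ionization energy removes an electron from the +1 ion. For each element: Si⁺ still has 3 valence electrons; Be⁺ still has 1 valence electron; C⁺ still has 3 valence electrons; O⁺ still has 5 valence electrons; N⁺ still has 4 valence electrons.
All are still removing valence electrons, so compare the +1 ions as you would atoms: IE_2 generally rises across a period (higher Z_eff) and falls down a group (larger shell), subject to the usual subshell exceptions.
Valence configurations: Si⁺ [Ne]3s²3p¹, Be⁺ [He]2s¹, C⁺ [He]2s²2p¹, O⁺ [He]2s²2p³, N⁺ [He]2s²2p².
Approximate IE_2 values (kJ/mol): Si 1577, Be 1757, C 2353, O 3388, N 2856.
Hence IE_2: Si < Be < C < N < O.

Si < Be < C < N < O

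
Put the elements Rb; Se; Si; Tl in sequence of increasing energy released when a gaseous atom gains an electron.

Tl, Rb, Si, Se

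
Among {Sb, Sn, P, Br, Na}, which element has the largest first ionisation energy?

Br

Removing the outermost electron gets harder across a period and easier down a group.
Neither a single period nor a single group — weigh both effects.
Sn > Na: period and group pull opposite ways; the across-period shift dominates (709 vs 496 kJ/mol).
Sb > Sn: Sb lies to the right of Sn in period 5, so the across-period effect alone puts Sb higher.
P > Sb: P sits above Sb in group 15, so the down-group effect alone puts P higher.
Br > P: period and group pull opposite ways; the across-period shift dominates (1140 vs 1012 kJ/mol).
For reference (kJ/mol): Na 496, P 1012, Br 1140, Sn 709, Sb 831.
The largest first ionisation energy among these belongs to Br.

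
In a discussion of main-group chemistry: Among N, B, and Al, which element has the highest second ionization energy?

N

After 1 electron has been removed, what remains? N⁺ still has 4 valence electrons; B⁺ still has 2 valence electrons; Al⁺ still has 2 valence electrons.
All are still removing valence electrons, so compare the +1 ions as you would atoms: IE_2 generally rises across a period (higher Z_eff) and falls down a group (larger shell), subject to the usual subshell exceptions.
Valence configurations: N⁺ [He]2s²2p², B⁺ [He]2s², Al⁺ [Ne]3s².
Tabulated IE_2 (kJ/mol): N 2856, B 2427, Al 1817.
Overall IE_2 order: Al < B < N.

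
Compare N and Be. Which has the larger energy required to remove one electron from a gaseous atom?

N

IE₁ increases left→right with effective nuclear charge and decreases top→bottom as the valence shell moves farther out.
All lie in period 2, so first ionization energy increases left to right.
So N has the larger energy required to remove one electron from a gaseous atom (N > Be).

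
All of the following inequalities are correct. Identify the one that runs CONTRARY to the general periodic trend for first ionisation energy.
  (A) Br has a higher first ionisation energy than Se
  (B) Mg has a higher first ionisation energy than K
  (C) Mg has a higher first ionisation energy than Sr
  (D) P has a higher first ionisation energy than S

(D)

The general trend: first ionisation energy increases across a period and decreases down a group.
(A) Br (period 4, group 17) vs Se (period 4, group 16): the stated order agrees with the simple trend.
(B) Mg (period 3, group 2) vs K (period 4, group 1): the stated order agrees with the simple trend.
(C) Mg (period 3, group 2) vs Sr (period 5, group 2): the stated order agrees with the simple trend.
(D) P (period 3, group 15) vs S (period 3, group 16): the stated order contradicts the simple trend.
The exception is (D): S (3p⁴) ionizes more easily than half-filled P (3p³) because the paired 3p electron in S is pushed out by e⁻–e⁻ repulsion.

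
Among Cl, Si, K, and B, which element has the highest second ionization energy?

K

Consider each +1 ion: Cl⁺ still has 6 valence electrons; Si⁺ still has 3 valence electrons; K⁺ is the bare [Ar] core; B⁺ still has 2 valence electrons.
Breaking into a closed-shell core is much more expensive than removing a leftover valence electron — K has the largest IE_2 here.
Valence configurations: Cl⁺ [Ne]3s²3p⁴, Si⁺ [Ne]3s²3p¹, B⁺ [He]2s².
The numbers (kJ/mol): Cl 2298, Si 1577, K 3052, B 2427.
Putting it together, IE_2: Si < Cl < B < K.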